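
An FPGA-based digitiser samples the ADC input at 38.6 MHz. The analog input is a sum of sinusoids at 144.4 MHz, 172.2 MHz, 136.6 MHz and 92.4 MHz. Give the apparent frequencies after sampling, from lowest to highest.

fs/2 = 19.3 MHz.
144.4 MHz mod fs = 28.6 MHz.
28.6 MHz > fs/2 = 19.3 MHz, folds to fs − 28.6 MHz = 10 MHz.
172.2 MHz mod fs = 17.8 MHz.
17.8 MHz ≤ fs/2 = 19.3 MHz, appears at 17.8 MHz.
136.6 MHz mod fs = 20.8 MHz.
20.8 MHz > fs/2 = 19.3 MHz, folds to fs − 20.8 MHz = 17.8 MHz.
92.4 MHz mod fs = 15.2 MHz.
15.2 MHz ≤ fs/2 = 19.3 MHz, appears at 15.2 MHz.
Distinct values: {10 MHz, 15.2 MHz, 17.8 MHz}.

10 MHz, 15.2 MHz, 17.8 MHz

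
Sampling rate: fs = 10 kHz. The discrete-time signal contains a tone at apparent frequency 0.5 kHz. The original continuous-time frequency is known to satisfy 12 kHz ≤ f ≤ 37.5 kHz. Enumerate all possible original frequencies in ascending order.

19.5 kHz, 20.5 kHz, 29.5 kHz, 30.5 kHz

Frequencies that alias to 0.5 kHz are k·fs ± 0.5 kHz for integer k ≥ 0.
k=0: 0.5 kHz.
k=1: 9.5 kHz, 10.5 kHz.
k=2: 19.5 kHz, 20.5 kHz.
k=3: 29.5 kHz, 30.5 kHz.
k=4: 39.5 kHz, 40.5 kHz.
Within [12 kHz, 37.5 kHz]: 19.5 kHz, 20.5 kHz, 29.5 kHz, 30.5 kHz.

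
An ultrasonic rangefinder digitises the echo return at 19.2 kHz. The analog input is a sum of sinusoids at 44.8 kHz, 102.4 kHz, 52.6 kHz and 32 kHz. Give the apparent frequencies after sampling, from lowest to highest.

5 kHz, 6.4 kHz

fs/2 = 9.6 kHz.
44.8 kHz mod fs = 6.4 kHz.
6.4 kHz ≤ fs/2 = 9.6 kHz, appears at 6.4 kHz.
102.4 kHz mod fs = 6.4 kHz.
6.4 kHz ≤ fs/2 = 9.6 kHz, appears at 6.4 kHz.
52.6 kHz mod fs = 14.2 kHz.
14.2 kHz > fs/2 = 9.6 kHz, folds to fs − 14.2 kHz = 5 kHz.
32 kHz mod fs = 12.8 kHz.
12.8 kHz > fs/2 = 9.6 kHz, folds to fs − 12.8 kHz = 6.4 kHz.
Distinct values: {5 kHz, 6.4 kHz}.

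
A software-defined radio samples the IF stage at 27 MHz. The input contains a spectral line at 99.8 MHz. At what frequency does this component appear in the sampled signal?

8.2 MHz

99.8 MHz mod fs = 18.8 MHz.
18.8 MHz > fs/2 = 13.5 MHz, folds to fs − 18.8 MHz = 8.2 MHz.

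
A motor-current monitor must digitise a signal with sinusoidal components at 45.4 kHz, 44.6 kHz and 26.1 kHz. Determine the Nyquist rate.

90.8 kHz

Highest-frequency component: 45.4 kHz.
Nyquist rate = 2 × 45.4 kHz = 90.8 kHz.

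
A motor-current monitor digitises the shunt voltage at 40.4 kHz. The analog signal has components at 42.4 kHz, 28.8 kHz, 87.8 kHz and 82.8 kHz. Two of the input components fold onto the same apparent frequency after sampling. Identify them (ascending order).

fs/2 = 20.2 kHz.
42.4 kHz mod fs = 2 kHz.
2 kHz ≤ fs/2 = 20.2 kHz, appears at 2 kHz.
28.8 kHz > fs/2 = 20.2 kHz, folds to fs − 28.8 kHz = 11.6 kHz.
87.8 kHz mod fs = 7 kHz.
7 kHz ≤ fs/2 = 20.2 kHz, appears at 7 kHz.
82.8 kHz mod fs = 2 kHz.
2 kHz ≤ fs/2 = 20.2 kHz, appears at 2 kHz.
42.4 kHz and 82.8 kHz both map to 2 kHz.

42.4 kHz, 82.8 kHz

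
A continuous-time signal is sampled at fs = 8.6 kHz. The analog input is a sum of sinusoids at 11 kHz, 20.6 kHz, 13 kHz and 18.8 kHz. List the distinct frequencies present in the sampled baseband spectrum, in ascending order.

1.6 kHz, 2.4 kHz, 3.4 kHz, 4.2 kHz

fs/2 = 4.3 kHz.
11 kHz mod fs = 2.4 kHz.
2.4 kHz ≤ fs/2 = 4.3 kHz, appears at 2.4 kHz.
20.6 kHz mod fs = 3.4 kHz.
3.4 kHz ≤ fs/2 = 4.3 kHz, appears at 3.4 kHz.
13 kHz mod fs = 4.4 kHz.
4.4 kHz > fs/2 = 4.3 kHz, folds to fs − 4.4 kHz = 4.2 kHz.
18.8 kHz mod fs = 1.6 kHz.
1.6 kHz ≤ fs/2 = 4.3 kHz, appears at 1.6 kHz.
Distinct values: {1.6 kHz, 2.4 kHz, 3.4 kHz, 4.2 kHz}.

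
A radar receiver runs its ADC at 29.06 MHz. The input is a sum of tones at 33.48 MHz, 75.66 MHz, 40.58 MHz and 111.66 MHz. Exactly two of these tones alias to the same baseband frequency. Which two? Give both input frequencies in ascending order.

40.58 MHz, 75.66 MHz

fs/2 = 14.53 MHz.
33.48 MHz mod fs = 4.42 MHz.
4.42 MHz ≤ fs/2 = 14.53 MHz, appears at 4.42 MHz.
75.66 MHz mod fs = 17.54 MHz.
17.54 MHz > fs/2 = 14.53 MHz, folds to fs − 17.54 MHz = 11.52 MHz.
40.58 MHz mod fs = 11.52 MHz.
11.52 MHz ≤ fs/2 = 14.53 MHz, appears at 11.52 MHz.
111.66 MHz mod fs = 24.48 MHz.
24.48 MHz > fs/2 = 14.53 MHz, folds to fs − 24.48 MHz = 4.58 MHz.
40.58 MHz and 75.66 MHz both map to 11.52 MHz.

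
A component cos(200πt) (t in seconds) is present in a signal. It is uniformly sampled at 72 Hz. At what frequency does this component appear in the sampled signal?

ω = 200π rad/s → f = ω/(2π) = 100 Hz.
100 Hz mod fs = 28 Hz.
28 Hz ≤ fs/2 = 36 Hz, appears at 28 Hz.

28 Hz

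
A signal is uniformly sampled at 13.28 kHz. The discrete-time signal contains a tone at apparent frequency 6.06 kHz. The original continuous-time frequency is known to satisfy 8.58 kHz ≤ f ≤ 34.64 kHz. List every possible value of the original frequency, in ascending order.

19.34 kHz, 20.5 kHz, 32.62 kHz, 33.78 kHz

Frequencies that alias to 6.06 kHz are k·fs ± 6.06 kHz for integer k ≥ 0.
k=0: 6.06 kHz.
k=1: 7.22 kHz, 19.34 kHz.
k=2: 20.5 kHz, 32.62 kHz.
k=3: 33.78 kHz, 45.9 kHz.
k=4: 47.06 kHz, 59.18 kHz.
Within [8.58 kHz, 34.64 kHz]: 19.34 kHz, 20.5 kHz, 32.62 kHz, 33.78 kHz.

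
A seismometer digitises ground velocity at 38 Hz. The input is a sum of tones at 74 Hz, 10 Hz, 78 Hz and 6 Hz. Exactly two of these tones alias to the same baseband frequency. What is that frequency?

fs/2 = 19 Hz.
74 Hz mod fs = 36 Hz.
36 Hz > fs/2 = 19 Hz, folds to fs − 36 Hz = 2 Hz.
10 Hz ≤ fs/2 = 19 Hz, passes unchanged.
78 Hz mod fs = 2 Hz.
2 Hz ≤ fs/2 = 19 Hz, appears at 2 Hz.
6 Hz ≤ fs/2 = 19 Hz, passes unchanged.
74 Hz and 78 Hz both map to 2 Hz.

2 Hz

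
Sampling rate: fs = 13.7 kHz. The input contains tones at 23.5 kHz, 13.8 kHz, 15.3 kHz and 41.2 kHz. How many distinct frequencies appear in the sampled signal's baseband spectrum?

fs/2 = 6.85 kHz.
23.5 kHz mod fs = 9.8 kHz.
9.8 kHz > fs/2 = 6.85 kHz, folds to fs − 9.8 kHz = 3.9 kHz.
13.8 kHz mod fs = 0.1 kHz.
0.1 kHz ≤ fs/2 = 6.85 kHz, appears at 0.1 kHz.
15.3 kHz mod fs = 1.6 kHz.
1.6 kHz ≤ fs/2 = 6.85 kHz, appears at 1.6 kHz.
41.2 kHz mod fs = 0.1 kHz.
0.1 kHz ≤ fs/2 = 6.85 kHz, appears at 0.1 kHz.
Distinct values: {0.1 kHz, 1.6 kHz, 3.9 kHz} → 3.

3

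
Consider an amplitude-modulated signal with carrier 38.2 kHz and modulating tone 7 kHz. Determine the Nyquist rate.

AM sidebands sit at fc ± fm = 31.2 kHz and 45.2 kHz.
Highest-frequency component: 45.2 kHz.
Nyquist rate = 2 × 45.2 kHz = 90.4 kHz.

90.4 kHz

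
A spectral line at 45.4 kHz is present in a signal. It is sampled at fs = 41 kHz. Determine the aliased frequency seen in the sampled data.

45.4 kHz mod fs = 4.4 kHz.
4.4 kHz ≤ fs/2 = 20.5 kHz, appears at 4.4 kHz.

4.4 kHz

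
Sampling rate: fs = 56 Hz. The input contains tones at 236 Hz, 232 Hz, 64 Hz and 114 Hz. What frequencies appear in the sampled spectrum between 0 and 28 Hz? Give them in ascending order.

2 Hz, 8 Hz, 12 Hz

fs/2 = 28 Hz.
236 Hz mod fs = 12 Hz.
12 Hz ≤ fs/2 = 28 Hz, appears at 12 Hz.
232 Hz mod fs = 8 Hz.
8 Hz ≤ fs/2 = 28 Hz, appears at 8 Hz.
64 Hz mod fs = 8 Hz.
8 Hz ≤ fs/2 = 28 Hz, appears at 8 Hz.
114 Hz mod fs = 2 Hz.
2 Hz ≤ fs/2 = 28 Hz, appears at 2 Hz.
Distinct values: {2 Hz, 8 Hz, 12 Hz}.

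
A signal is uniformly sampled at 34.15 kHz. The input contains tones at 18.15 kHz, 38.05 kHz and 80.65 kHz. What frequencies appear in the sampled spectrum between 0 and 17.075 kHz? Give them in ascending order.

3.9 kHz, 12.35 kHz, 16 kHz

fs/2 = 17.075 kHz.
18.15 kHz > fs/2 = 17.075 kHz, folds to fs − 18.15 kHz = 16 kHz.
38.05 kHz mod fs = 3.9 kHz.
3.9 kHz ≤ fs/2 = 17.075 kHz, appears at 3.9 kHz.
80.65 kHz mod fs = 12.35 kHz.
12.35 kHz ≤ fs/2 = 17.075 kHz, appears at 12.35 kHz.
Distinct values: {3.9 kHz, 12.35 kHz, 16 kHz}.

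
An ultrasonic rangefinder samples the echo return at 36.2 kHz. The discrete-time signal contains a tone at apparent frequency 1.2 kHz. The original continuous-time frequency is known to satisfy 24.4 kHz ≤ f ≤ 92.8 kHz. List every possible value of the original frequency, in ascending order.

Frequencies that alias to 1.2 kHz are k·fs ± 1.2 kHz for integer k ≥ 0.
k=0: 1.2 kHz.
k=1: 35 kHz, 37.4 kHz.
k=2: 71.2 kHz, 73.6 kHz.
k=3: 107.4 kHz, 109.8 kHz.
Within [24.4 kHz, 92.8 kHz]: 35 kHz, 37.4 kHz, 71.2 kHz, 73.6 kHz.

35 kHz, 37.4 kHz, 71.2 kHz, 73.6 kHz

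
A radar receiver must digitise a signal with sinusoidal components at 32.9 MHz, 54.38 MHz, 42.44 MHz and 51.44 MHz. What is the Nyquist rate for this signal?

Highest-frequency component: 54.38 MHz.
Nyquist rate = 2 × 54.38 MHz = 108.76 MHz.

108.76 MHz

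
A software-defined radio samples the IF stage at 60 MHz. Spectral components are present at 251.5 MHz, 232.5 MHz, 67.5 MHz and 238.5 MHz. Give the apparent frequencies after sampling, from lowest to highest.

fs/2 = 30 MHz.
251.5 MHz mod fs = 11.5 MHz.
11.5 MHz ≤ fs/2 = 30 MHz, appears at 11.5 MHz.
232.5 MHz mod fs = 52.5 MHz.
52.5 MHz > fs/2 = 30 MHz, folds to fs − 52.5 MHz = 7.5 MHz.
67.5 MHz mod fs = 7.5 MHz.
7.5 MHz ≤ fs/2 = 30 MHz, appears at 7.5 MHz.
238.5 MHz mod fs = 58.5 MHz.
58.5 MHz > fs/2 = 30 MHz, folds to fs − 58.5 MHz = 1.5 MHz.
Distinct values: {1.5 MHz, 7.5 MHz, 11.5 MHz}.

1.5 MHz, 7.5 MHz, 11.5 MHz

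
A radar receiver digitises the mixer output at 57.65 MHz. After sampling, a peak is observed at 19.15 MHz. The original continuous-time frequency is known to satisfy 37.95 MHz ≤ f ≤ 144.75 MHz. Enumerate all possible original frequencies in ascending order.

38.5 MHz, 76.8 MHz, 96.15 MHz, 134.45 MHz

Frequencies that alias to 19.15 MHz are k·fs ± 19.15 MHz for integer k ≥ 0.
k=0: 19.15 MHz.
k=1: 38.5 MHz, 76.8 MHz.
k=2: 96.15 MHz, 134.45 MHz.
k=3: 153.8 MHz, 192.1 MHz.
Within [37.95 MHz, 144.75 MHz]: 38.5 MHz, 76.8 MHz, 96.15 MHz, 134.45 MHz.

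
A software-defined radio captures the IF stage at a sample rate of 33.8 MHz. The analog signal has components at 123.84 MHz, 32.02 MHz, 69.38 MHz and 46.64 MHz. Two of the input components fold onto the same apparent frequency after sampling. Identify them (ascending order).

fs/2 = 16.9 MHz.
123.84 MHz mod fs = 22.44 MHz.
22.44 MHz > fs/2 = 16.9 MHz, folds to fs − 22.44 MHz = 11.36 MHz.
32.02 MHz > fs/2 = 16.9 MHz, folds to fs − 32.02 MHz = 1.78 MHz.
69.38 MHz mod fs = 1.78 MHz.
1.78 MHz ≤ fs/2 = 16.9 MHz, appears at 1.78 MHz.
46.64 MHz mod fs = 12.84 MHz.
12.84 MHz ≤ fs/2 = 16.9 MHz, appears at 12.84 MHz.
32.02 MHz and 69.38 MHz both map to 1.78 MHz.

32.02 MHz, 69.38 MHz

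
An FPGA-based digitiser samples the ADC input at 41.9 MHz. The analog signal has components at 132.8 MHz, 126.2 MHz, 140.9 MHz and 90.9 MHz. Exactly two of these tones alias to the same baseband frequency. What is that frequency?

fs/2 = 20.95 MHz.
132.8 MHz mod fs = 7.1 MHz.
7.1 MHz ≤ fs/2 = 20.95 MHz, appears at 7.1 MHz.
126.2 MHz mod fs = 0.5 MHz.
0.5 MHz ≤ fs/2 = 20.95 MHz, appears at 0.5 MHz.
140.9 MHz mod fs = 15.2 MHz.
15.2 MHz ≤ fs/2 = 20.95 MHz, appears at 15.2 MHz.
90.9 MHz mod fs = 7.1 MHz.
7.1 MHz ≤ fs/2 = 20.95 MHz, appears at 7.1 MHz.
90.9 MHz and 132.8 MHz both map to 7.1 MHz.

7.1 MHz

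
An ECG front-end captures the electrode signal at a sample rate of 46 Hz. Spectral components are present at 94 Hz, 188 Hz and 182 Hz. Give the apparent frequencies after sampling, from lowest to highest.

fs/2 = 23 Hz.
94 Hz mod fs = 2 Hz.
2 Hz ≤ fs/2 = 23 Hz, appears at 2 Hz.
188 Hz mod fs = 4 Hz.
4 Hz ≤ fs/2 = 23 Hz, appears at 4 Hz.
182 Hz mod fs = 44 Hz.
44 Hz > fs/2 = 23 Hz, folds to fs − 44 Hz = 2 Hz.
Distinct values: {2 Hz, 4 Hz}.

2 Hz, 4 Hz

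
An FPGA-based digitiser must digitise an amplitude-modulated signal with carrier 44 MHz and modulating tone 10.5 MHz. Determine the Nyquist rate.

AM sidebands sit at fc ± fm = 33.5 MHz and 54.5 MHz.
Highest-frequency component: 54.5 MHz.
Nyquist rate = 2 × 54.5 MHz = 109 MHz.

109 MHz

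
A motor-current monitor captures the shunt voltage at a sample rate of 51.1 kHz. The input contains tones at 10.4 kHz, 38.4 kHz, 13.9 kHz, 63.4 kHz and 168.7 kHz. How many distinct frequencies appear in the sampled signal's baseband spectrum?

fs/2 = 25.55 kHz.
10.4 kHz ≤ fs/2 = 25.55 kHz, passes unchanged.
38.4 kHz > fs/2 = 25.55 kHz, folds to fs − 38.4 kHz = 12.7 kHz.
13.9 kHz ≤ fs/2 = 25.55 kHz, passes unchanged.
63.4 kHz mod fs = 12.3 kHz.
12.3 kHz ≤ fs/2 = 25.55 kHz, appears at 12.3 kHz.
168.7 kHz mod fs = 15.4 kHz.
15.4 kHz ≤ fs/2 = 25.55 kHz, appears at 15.4 kHz.
Distinct values: {10.4 kHz, 12.3 kHz, 12.7 kHz, 13.9 kHz, 15.4 kHz} → 5.

5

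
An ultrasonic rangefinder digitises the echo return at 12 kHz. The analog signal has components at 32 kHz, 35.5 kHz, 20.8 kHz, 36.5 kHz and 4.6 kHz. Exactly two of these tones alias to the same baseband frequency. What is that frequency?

0.5 kHz

fs/2 = 6 kHz.
32 kHz mod fs = 8 kHz.
8 kHz > fs/2 = 6 kHz, folds to fs − 8 kHz = 4 kHz.
35.5 kHz mod fs = 11.5 kHz.
11.5 kHz > fs/2 = 6 kHz, folds to fs − 11.5 kHz = 0.5 kHz.
20.8 kHz mod fs = 8.8 kHz.
8.8 kHz > fs/2 = 6 kHz, folds to fs − 8.8 kHz = 3.2 kHz.
36.5 kHz mod fs = 0.5 kHz.
0.5 kHz ≤ fs/2 = 6 kHz, appears at 0.5 kHz.
4.6 kHz ≤ fs/2 = 6 kHz, passes unchanged.
35.5 kHz and 36.5 kHz both map to 0.5 kHz.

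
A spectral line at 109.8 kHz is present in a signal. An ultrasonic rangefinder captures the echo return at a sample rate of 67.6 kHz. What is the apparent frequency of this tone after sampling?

25.4 kHz

109.8 kHz mod fs = 42.2 kHz.
42.2 kHz > fs/2 = 33.8 kHz, folds to fs − 42.2 kHz = 25.4 kHz.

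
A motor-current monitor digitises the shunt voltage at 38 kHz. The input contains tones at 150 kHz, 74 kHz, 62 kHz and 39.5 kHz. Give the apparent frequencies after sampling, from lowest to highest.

1.5 kHz, 2 kHz, 14 kHz

fs/2 = 19 kHz.
150 kHz mod fs = 36 kHz.
36 kHz > fs/2 = 19 kHz, folds to fs − 36 kHz = 2 kHz.
74 kHz mod fs = 36 kHz.
36 kHz > fs/2 = 19 kHz, folds to fs − 36 kHz = 2 kHz.
62 kHz mod fs = 24 kHz.
24 kHz > fs/2 = 19 kHz, folds to fs − 24 kHz = 14 kHz.
39.5 kHz mod fs = 1.5 kHz.
1.5 kHz ≤ fs/2 = 19 kHz, appears at 1.5 kHz.
Distinct values: {1.5 kHz, 2 kHz, 14 kHz}.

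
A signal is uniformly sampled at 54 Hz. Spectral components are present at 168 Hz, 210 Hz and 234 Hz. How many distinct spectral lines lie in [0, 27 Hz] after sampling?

2

fs/2 = 27 Hz.
168 Hz mod fs = 6 Hz.
6 Hz ≤ fs/2 = 27 Hz, appears at 6 Hz.
210 Hz mod fs = 48 Hz.
48 Hz > fs/2 = 27 Hz, folds to fs − 48 Hz = 6 Hz.
234 Hz mod fs = 18 Hz.
18 Hz ≤ fs/2 = 27 Hz, appears at 18 Hz.
Distinct values: {6 Hz, 18 Hz} → 2.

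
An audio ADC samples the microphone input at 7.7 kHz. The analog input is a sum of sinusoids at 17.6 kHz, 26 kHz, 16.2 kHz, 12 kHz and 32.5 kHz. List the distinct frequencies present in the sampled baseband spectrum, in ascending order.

fs/2 = 3.85 kHz.
17.6 kHz mod fs = 2.2 kHz.
2.2 kHz ≤ fs/2 = 3.85 kHz, appears at 2.2 kHz.
26 kHz mod fs = 2.9 kHz.
2.9 kHz ≤ fs/2 = 3.85 kHz, appears at 2.9 kHz.
16.2 kHz mod fs = 0.8 kHz.
0.8 kHz ≤ fs/2 = 3.85 kHz, appears at 0.8 kHz.
12 kHz mod fs = 4.3 kHz.
4.3 kHz > fs/2 = 3.85 kHz, folds to fs − 4.3 kHz = 3.4 kHz.
32.5 kHz mod fs = 1.7 kHz.
1.7 kHz ≤ fs/2 = 3.85 kHz, appears at 1.7 kHz.
Distinct values: {0.8 kHz, 1.7 kHz, 2.2 kHz, 2.9 kHz, 3.4 kHz}.

0.8 kHz, 1.7 kHz, 2.2 kHz, 2.9 kHz, 3.4 kHz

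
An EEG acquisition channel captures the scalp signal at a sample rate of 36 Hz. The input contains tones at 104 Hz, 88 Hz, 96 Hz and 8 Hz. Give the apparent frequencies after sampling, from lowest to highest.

4 Hz, 8 Hz, 12 Hz, 16 Hz

fs/2 = 18 Hz.
104 Hz mod fs = 32 Hz.
32 Hz > fs/2 = 18 Hz, folds to fs − 32 Hz = 4 Hz.
88 Hz mod fs = 16 Hz.
16 Hz ≤ fs/2 = 18 Hz, appears at 16 Hz.
96 Hz mod fs = 24 Hz.
24 Hz > fs/2 = 18 Hz, folds to fs − 24 Hz = 12 Hz.
8 Hz ≤ fs/2 = 18 Hz, passes unchanged.
Distinct values: {4 Hz, 8 Hz, 12 Hz, 16 Hz}.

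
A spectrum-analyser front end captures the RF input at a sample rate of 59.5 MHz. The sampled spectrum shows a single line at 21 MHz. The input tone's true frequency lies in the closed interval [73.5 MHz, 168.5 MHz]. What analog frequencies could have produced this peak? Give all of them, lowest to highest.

80.5 MHz, 98 MHz, 140 MHz, 157.5 MHz

Frequencies that alias to 21 MHz are k·fs ± 21 MHz for integer k ≥ 0.
k=0: 21 MHz.
k=1: 38.5 MHz, 80.5 MHz.
k=2: 98 MHz, 140 MHz.
k=3: 157.5 MHz, 199.5 MHz.
k=4: 217 MHz, 259 MHz.
Within [73.5 MHz, 168.5 MHz]: 80.5 MHz, 98 MHz, 140 MHz, 157.5 MHz.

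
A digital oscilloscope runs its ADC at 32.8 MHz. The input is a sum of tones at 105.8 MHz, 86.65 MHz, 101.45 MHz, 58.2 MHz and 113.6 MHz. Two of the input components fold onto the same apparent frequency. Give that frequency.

fs/2 = 16.4 MHz.
105.8 MHz mod fs = 7.4 MHz.
7.4 MHz ≤ fs/2 = 16.4 MHz, appears at 7.4 MHz.
86.65 MHz mod fs = 21.05 MHz.
21.05 MHz > fs/2 = 16.4 MHz, folds to fs − 21.05 MHz = 11.75 MHz.
101.45 MHz mod fs = 3.05 MHz.
3.05 MHz ≤ fs/2 = 16.4 MHz, appears at 3.05 MHz.
58.2 MHz mod fs = 25.4 MHz.
25.4 MHz > fs/2 = 16.4 MHz, folds to fs − 25.4 MHz = 7.4 MHz.
113.6 MHz mod fs = 15.2 MHz.
15.2 MHz ≤ fs/2 = 16.4 MHz, appears at 15.2 MHz.
58.2 MHz and 105.8 MHz both map to 7.4 MHz.

7.4 MHz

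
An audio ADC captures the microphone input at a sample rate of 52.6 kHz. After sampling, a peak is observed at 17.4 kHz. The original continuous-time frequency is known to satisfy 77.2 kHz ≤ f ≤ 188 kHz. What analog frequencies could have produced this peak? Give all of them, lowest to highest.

87.8 kHz, 122.6 kHz, 140.4 kHz, 175.2 kHz

Frequencies that alias to 17.4 kHz are k·fs ± 17.4 kHz for integer k ≥ 0.
k=0: 17.4 kHz.
k=1: 35.2 kHz, 70 kHz.
k=2: 87.8 kHz, 122.6 kHz.
k=3: 140.4 kHz, 175.2 kHz.
k=4: 193 kHz, 227.8 kHz.
Within [77.2 kHz, 188 kHz]: 87.8 kHz, 122.6 kHz, 140.4 kHz, 175.2 kHz.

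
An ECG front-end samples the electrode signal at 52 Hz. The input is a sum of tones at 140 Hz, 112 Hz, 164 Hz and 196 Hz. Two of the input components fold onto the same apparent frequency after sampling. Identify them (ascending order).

112 Hz, 164 Hz

fs/2 = 26 Hz.
140 Hz mod fs = 36 Hz.
36 Hz > fs/2 = 26 Hz, folds to fs − 36 Hz = 16 Hz.
112 Hz mod fs = 8 Hz.
8 Hz ≤ fs/2 = 26 Hz, appears at 8 Hz.
164 Hz mod fs = 8 Hz.
8 Hz ≤ fs/2 = 26 Hz, appears at 8 Hz.
196 Hz mod fs = 40 Hz.
40 Hz > fs/2 = 26 Hz, folds to fs − 40 Hz = 12 Hz.
112 Hz and 164 Hz both map to 8 Hz.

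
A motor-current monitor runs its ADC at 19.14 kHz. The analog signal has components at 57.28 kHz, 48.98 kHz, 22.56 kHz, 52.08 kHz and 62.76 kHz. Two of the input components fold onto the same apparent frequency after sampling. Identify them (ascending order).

52.08 kHz, 62.76 kHz

fs/2 = 9.57 kHz.
57.28 kHz mod fs = 19 kHz.
19 kHz > fs/2 = 9.57 kHz, folds to fs − 19 kHz = 0.14 kHz.
48.98 kHz mod fs = 10.7 kHz.
10.7 kHz > fs/2 = 9.57 kHz, folds to fs − 10.7 kHz = 8.44 kHz.
22.56 kHz mod fs = 3.42 kHz.
3.42 kHz ≤ fs/2 = 9.57 kHz, appears at 3.42 kHz.
52.08 kHz mod fs = 13.8 kHz.
13.8 kHz > fs/2 = 9.57 kHz, folds to fs − 13.8 kHz = 5.34 kHz.
62.76 kHz mod fs = 5.34 kHz.
5.34 kHz ≤ fs/2 = 9.57 kHz, appears at 5.34 kHz.
52.08 kHz and 62.76 kHz both map to 5.34 kHz.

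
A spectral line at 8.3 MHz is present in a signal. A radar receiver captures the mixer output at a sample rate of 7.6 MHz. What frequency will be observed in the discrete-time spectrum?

0.7 MHz

8.3 MHz mod fs = 0.7 MHz.
0.7 MHz ≤ fs/2 = 3.8 MHz, appears at 0.7 MHz.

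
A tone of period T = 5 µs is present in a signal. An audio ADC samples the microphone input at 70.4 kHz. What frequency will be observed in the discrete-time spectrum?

T = 5 µs → f = 1/T = 200 kHz.
200 kHz mod fs = 59.2 kHz.
59.2 kHz > fs/2 = 35.2 kHz, folds to fs − 59.2 kHz = 11.2 kHz.

11.2 kHz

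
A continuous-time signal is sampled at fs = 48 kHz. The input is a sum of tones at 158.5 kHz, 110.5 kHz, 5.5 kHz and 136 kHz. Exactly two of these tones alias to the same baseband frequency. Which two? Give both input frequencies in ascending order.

fs/2 = 24 kHz.
158.5 kHz mod fs = 14.5 kHz.
14.5 kHz ≤ fs/2 = 24 kHz, appears at 14.5 kHz.
110.5 kHz mod fs = 14.5 kHz.
14.5 kHz ≤ fs/2 = 24 kHz, appears at 14.5 kHz.
5.5 kHz ≤ fs/2 = 24 kHz, passes unchanged.
136 kHz mod fs = 40 kHz.
40 kHz > fs/2 = 24 kHz, folds to fs − 40 kHz = 8 kHz.
110.5 kHz and 158.5 kHz both map to 14.5 kHz.

110.5 kHz, 158.5 kHz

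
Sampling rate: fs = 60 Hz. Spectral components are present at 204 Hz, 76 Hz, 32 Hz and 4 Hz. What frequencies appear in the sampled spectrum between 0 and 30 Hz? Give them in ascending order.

4 Hz, 16 Hz, 24 Hz, 28 Hz

fs/2 = 30 Hz.
204 Hz mod fs = 24 Hz.
24 Hz ≤ fs/2 = 30 Hz, appears at 24 Hz.
76 Hz mod fs = 16 Hz.
16 Hz ≤ fs/2 = 30 Hz, appears at 16 Hz.
32 Hz > fs/2 = 30 Hz, folds to fs − 32 Hz = 28 Hz.
4 Hz ≤ fs/2 = 30 Hz, passes unchanged.
Distinct values: {4 Hz, 16 Hz, 24 Hz, 28 Hz}.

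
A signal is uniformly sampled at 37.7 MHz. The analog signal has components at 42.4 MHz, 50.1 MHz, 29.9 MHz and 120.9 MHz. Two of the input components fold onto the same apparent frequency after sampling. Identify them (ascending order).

fs/2 = 18.85 MHz.
42.4 MHz mod fs = 4.7 MHz.
4.7 MHz ≤ fs/2 = 18.85 MHz, appears at 4.7 MHz.
50.1 MHz mod fs = 12.4 MHz.
12.4 MHz ≤ fs/2 = 18.85 MHz, appears at 12.4 MHz.
29.9 MHz > fs/2 = 18.85 MHz, folds to fs − 29.9 MHz = 7.8 MHz.
120.9 MHz mod fs = 7.8 MHz.
7.8 MHz ≤ fs/2 = 18.85 MHz, appears at 7.8 MHz.
29.9 MHz and 120.9 MHz both map to 7.8 MHz.

29.9 MHz, 120.9 MHz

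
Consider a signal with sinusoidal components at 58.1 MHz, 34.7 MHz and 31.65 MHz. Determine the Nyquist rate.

Highest-frequency component: 58.1 MHz.
Nyquist rate = 2 × 58.1 MHz = 116.2 MHz.

116.2 MHz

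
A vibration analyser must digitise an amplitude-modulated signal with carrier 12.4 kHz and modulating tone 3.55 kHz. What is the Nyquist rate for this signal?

31.9 kHz

AM sidebands sit at fc ± fm = 8.85 kHz and 15.95 kHz.
Highest-frequency component: 15.95 kHz.
Nyquist rate = 2 × 15.95 kHz = 31.9 kHz.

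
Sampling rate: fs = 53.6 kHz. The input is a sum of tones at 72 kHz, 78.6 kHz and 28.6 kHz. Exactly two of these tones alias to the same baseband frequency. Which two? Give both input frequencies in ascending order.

28.6 kHz, 78.6 kHz

fs/2 = 26.8 kHz.
72 kHz mod fs = 18.4 kHz.
18.4 kHz ≤ fs/2 = 26.8 kHz, appears at 18.4 kHz.
78.6 kHz mod fs = 25 kHz.
25 kHz ≤ fs/2 = 26.8 kHz, appears at 25 kHz.
28.6 kHz > fs/2 = 26.8 kHz, folds to fs − 28.6 kHz = 25 kHz.
28.6 kHz and 78.6 kHz both map to 25 kHz.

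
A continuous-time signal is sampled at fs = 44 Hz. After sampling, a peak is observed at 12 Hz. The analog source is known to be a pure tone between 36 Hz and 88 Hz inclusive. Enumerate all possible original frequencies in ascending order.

56 Hz, 76 Hz

Frequencies that alias to 12 Hz are k·fs ± 12 Hz for integer k ≥ 0.
k=0: 12 Hz.
k=1: 32 Hz, 56 Hz.
k=2: 76 Hz, 100 Hz.
k=3: 120 Hz, 144 Hz.
Within [36 Hz, 88 Hz]: 56 Hz, 76 Hz.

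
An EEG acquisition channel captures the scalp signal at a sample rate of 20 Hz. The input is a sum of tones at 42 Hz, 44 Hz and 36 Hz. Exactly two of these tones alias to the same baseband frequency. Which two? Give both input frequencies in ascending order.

36 Hz, 44 Hz

fs/2 = 10 Hz.
42 Hz mod fs = 2 Hz.
2 Hz ≤ fs/2 = 10 Hz, appears at 2 Hz.
44 Hz mod fs = 4 Hz.
4 Hz ≤ fs/2 = 10 Hz, appears at 4 Hz.
36 Hz mod fs = 16 Hz.
16 Hz > fs/2 = 10 Hz, folds to fs − 16 Hz = 4 Hz.
36 Hz and 44 Hz both map to 4 Hz.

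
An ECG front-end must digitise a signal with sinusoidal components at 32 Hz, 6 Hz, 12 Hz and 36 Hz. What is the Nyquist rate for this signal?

72 Hz

Highest-frequency component: 36 Hz.
Nyquist rate = 2 × 36 Hz = 72 Hz.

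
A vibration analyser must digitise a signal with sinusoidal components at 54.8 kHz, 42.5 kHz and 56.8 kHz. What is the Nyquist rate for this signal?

113.6 kHz

Highest-frequency component: 56.8 kHz.
Nyquist rate = 2 × 56.8 kHz = 113.6 kHz.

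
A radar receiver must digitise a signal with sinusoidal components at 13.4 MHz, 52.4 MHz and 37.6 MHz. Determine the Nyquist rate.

Highest-frequency component: 52.4 MHz.
Nyquist rate = 2 × 52.4 MHz = 104.8 MHz.

104.8 MHz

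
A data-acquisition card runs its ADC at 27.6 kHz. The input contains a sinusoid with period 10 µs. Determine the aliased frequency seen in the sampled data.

10.4 kHz

T = 10 µs → f = 1/T = 100 kHz.
100 kHz mod fs = 17.2 kHz.
17.2 kHz > fs/2 = 13.8 kHz, folds to fs − 17.2 kHz = 10.4 kHz.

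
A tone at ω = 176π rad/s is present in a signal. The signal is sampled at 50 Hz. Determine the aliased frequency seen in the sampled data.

ω = 176π rad/s → f = ω/(2π) = 88 Hz.
88 Hz mod fs = 38 Hz.
38 Hz > fs/2 = 25 Hz, folds to fs − 38 Hz = 12 Hz.

12 Hz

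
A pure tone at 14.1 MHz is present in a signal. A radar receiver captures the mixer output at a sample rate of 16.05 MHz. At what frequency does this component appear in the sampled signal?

14.1 MHz > fs/2 = 8.025 MHz, folds to fs − 14.1 MHz = 1.95 MHz.

1.95 MHz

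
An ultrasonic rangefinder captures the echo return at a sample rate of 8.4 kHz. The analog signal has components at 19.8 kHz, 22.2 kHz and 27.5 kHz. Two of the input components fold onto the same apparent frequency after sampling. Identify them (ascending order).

19.8 kHz, 22.2 kHz

fs/2 = 4.2 kHz.
19.8 kHz mod fs = 3 kHz.
3 kHz ≤ fs/2 = 4.2 kHz, appears at 3 kHz.
22.2 kHz mod fs = 5.4 kHz.
5.4 kHz > fs/2 = 4.2 kHz, folds to fs − 5.4 kHz = 3 kHz.
27.5 kHz mod fs = 2.3 kHz.
2.3 kHz ≤ fs/2 = 4.2 kHz, appears at 2.3 kHz.
19.8 kHz and 22.2 kHz both map to 3 kHz.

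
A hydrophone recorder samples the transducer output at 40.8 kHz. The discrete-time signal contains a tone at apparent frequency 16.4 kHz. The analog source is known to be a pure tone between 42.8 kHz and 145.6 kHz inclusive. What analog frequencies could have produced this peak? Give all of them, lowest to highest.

57.2 kHz, 65.2 kHz, 98 kHz, 106 kHz, 138.8 kHz

Frequencies that alias to 16.4 kHz are k·fs ± 16.4 kHz for integer k ≥ 0.
k=0: 16.4 kHz.
k=1: 24.4 kHz, 57.2 kHz.
k=2: 65.2 kHz, 98 kHz.
k=3: 106 kHz, 138.8 kHz.
k=4: 146.8 kHz, 179.6 kHz.
Within [42.8 kHz, 145.6 kHz]: 57.2 kHz, 65.2 kHz, 98 kHz, 106 kHz, 138.8 kHz.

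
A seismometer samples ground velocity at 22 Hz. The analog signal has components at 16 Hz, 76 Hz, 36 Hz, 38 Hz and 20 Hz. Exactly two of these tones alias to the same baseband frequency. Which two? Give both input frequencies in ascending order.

16 Hz, 38 Hz

fs/2 = 11 Hz.
16 Hz > fs/2 = 11 Hz, folds to fs − 16 Hz = 6 Hz.
76 Hz mod fs = 10 Hz.
10 Hz ≤ fs/2 = 11 Hz, appears at 10 Hz.
36 Hz mod fs = 14 Hz.
14 Hz > fs/2 = 11 Hz, folds to fs − 14 Hz = 8 Hz.
38 Hz mod fs = 16 Hz.
16 Hz > fs/2 = 11 Hz, folds to fs − 16 Hz = 6 Hz.
20 Hz > fs/2 = 11 Hz, folds to fs − 20 Hz = 2 Hz.
16 Hz and 38 Hz both map to 6 Hz.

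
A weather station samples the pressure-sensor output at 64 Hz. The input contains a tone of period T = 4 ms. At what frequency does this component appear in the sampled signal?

T = 4 ms → f = 1/T = 250 Hz.
250 Hz mod fs = 58 Hz.
58 Hz > fs/2 = 32 Hz, folds to fs − 58 Hz = 6 Hz.

6 Hz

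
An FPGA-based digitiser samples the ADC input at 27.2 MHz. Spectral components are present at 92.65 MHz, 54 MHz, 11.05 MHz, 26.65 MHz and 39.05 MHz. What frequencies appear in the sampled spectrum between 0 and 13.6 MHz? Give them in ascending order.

0.4 MHz, 0.55 MHz, 11.05 MHz, 11.85 MHz

fs/2 = 13.6 MHz.
92.65 MHz mod fs = 11.05 MHz.
11.05 MHz ≤ fs/2 = 13.6 MHz, appears at 11.05 MHz.
54 MHz mod fs = 26.8 MHz.
26.8 MHz > fs/2 = 13.6 MHz, folds to fs − 26.8 MHz = 0.4 MHz.
11.05 MHz ≤ fs/2 = 13.6 MHz, passes unchanged.
26.65 MHz > fs/2 = 13.6 MHz, folds to fs − 26.65 MHz = 0.55 MHz.
39.05 MHz mod fs = 11.85 MHz.
11.85 MHz ≤ fs/2 = 13.6 MHz, appears at 11.85 MHz.
Distinct values: {0.4 MHz, 0.55 MHz, 11.05 MHz, 11.85 MHz}.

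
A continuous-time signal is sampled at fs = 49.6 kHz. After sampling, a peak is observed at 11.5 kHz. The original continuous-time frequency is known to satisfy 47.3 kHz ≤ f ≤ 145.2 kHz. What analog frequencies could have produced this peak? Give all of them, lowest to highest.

61.1 kHz, 87.7 kHz, 110.7 kHz, 137.3 kHz

Frequencies that alias to 11.5 kHz are k·fs ± 11.5 kHz for integer k ≥ 0.
k=0: 11.5 kHz.
k=1: 38.1 kHz, 61.1 kHz.
k=2: 87.7 kHz, 110.7 kHz.
k=3: 137.3 kHz, 160.3 kHz.
k=4: 186.9 kHz, 209.9 kHz.
Within [47.3 kHz, 145.2 kHz]: 61.1 kHz, 87.7 kHz, 110.7 kHz, 137.3 kHz.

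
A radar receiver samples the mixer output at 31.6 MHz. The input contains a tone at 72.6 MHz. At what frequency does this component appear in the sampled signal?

9.4 MHz

72.6 MHz mod fs = 9.4 MHz.
9.4 MHz ≤ fs/2 = 15.8 MHz, appears at 9.4 MHz.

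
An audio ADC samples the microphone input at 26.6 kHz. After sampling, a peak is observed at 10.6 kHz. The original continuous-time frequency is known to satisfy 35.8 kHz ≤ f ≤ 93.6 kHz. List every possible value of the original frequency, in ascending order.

Frequencies that alias to 10.6 kHz are k·fs ± 10.6 kHz for integer k ≥ 0.
k=0: 10.6 kHz.
k=1: 16 kHz, 37.2 kHz.
k=2: 42.6 kHz, 63.8 kHz.
k=3: 69.2 kHz, 90.4 kHz.
k=4: 95.8 kHz, 117 kHz.
Within [35.8 kHz, 93.6 kHz]: 37.2 kHz, 42.6 kHz, 63.8 kHz, 69.2 kHz, 90.4 kHz.

37.2 kHz, 42.6 kHz, 63.8 kHz, 69.2 kHz, 90.4 kHz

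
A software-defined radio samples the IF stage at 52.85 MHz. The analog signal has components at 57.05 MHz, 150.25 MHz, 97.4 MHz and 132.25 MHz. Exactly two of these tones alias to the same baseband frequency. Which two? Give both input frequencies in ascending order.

97.4 MHz, 150.25 MHz

fs/2 = 26.425 MHz.
57.05 MHz mod fs = 4.2 MHz.
4.2 MHz ≤ fs/2 = 26.425 MHz, appears at 4.2 MHz.
150.25 MHz mod fs = 44.55 MHz.
44.55 MHz > fs/2 = 26.425 MHz, folds to fs − 44.55 MHz = 8.3 MHz.
97.4 MHz mod fs = 44.55 MHz.
44.55 MHz > fs/2 = 26.425 MHz, folds to fs − 44.55 MHz = 8.3 MHz.
132.25 MHz mod fs = 26.55 MHz.
26.55 MHz > fs/2 = 26.425 MHz, folds to fs − 26.55 MHz = 26.3 MHz.
97.4 MHz and 150.25 MHz both map to 8.3 MHz.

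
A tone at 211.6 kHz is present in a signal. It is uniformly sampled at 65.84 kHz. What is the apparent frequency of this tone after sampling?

211.6 kHz mod fs = 14.08 kHz.
14.08 kHz ≤ fs/2 = 32.92 kHz, appears at 14.08 kHz.

14.08 kHz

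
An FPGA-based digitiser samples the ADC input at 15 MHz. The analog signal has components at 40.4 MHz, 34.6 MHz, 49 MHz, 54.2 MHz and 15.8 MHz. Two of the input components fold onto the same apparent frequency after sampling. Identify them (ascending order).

34.6 MHz, 40.4 MHz

fs/2 = 7.5 MHz.
40.4 MHz mod fs = 10.4 MHz.
10.4 MHz > fs/2 = 7.5 MHz, folds to fs − 10.4 MHz = 4.6 MHz.
34.6 MHz mod fs = 4.6 MHz.
4.6 MHz ≤ fs/2 = 7.5 MHz, appears at 4.6 MHz.
49 MHz mod fs = 4 MHz.
4 MHz ≤ fs/2 = 7.5 MHz, appears at 4 MHz.
54.2 MHz mod fs = 9.2 MHz.
9.2 MHz > fs/2 = 7.5 MHz, folds to fs − 9.2 MHz = 5.8 MHz.
15.8 MHz mod fs = 0.8 MHz.
0.8 MHz ≤ fs/2 = 7.5 MHz, appears at 0.8 MHz.
34.6 MHz and 40.4 MHz both map to 4.6 MHz.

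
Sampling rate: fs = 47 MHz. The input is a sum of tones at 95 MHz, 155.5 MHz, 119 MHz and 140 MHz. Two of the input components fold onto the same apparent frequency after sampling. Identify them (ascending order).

95 MHz, 140 MHz

fs/2 = 23.5 MHz.
95 MHz mod fs = 1 MHz.
1 MHz ≤ fs/2 = 23.5 MHz, appears at 1 MHz.
155.5 MHz mod fs = 14.5 MHz.
14.5 MHz ≤ fs/2 = 23.5 MHz, appears at 14.5 MHz.
119 MHz mod fs = 25 MHz.
25 MHz > fs/2 = 23.5 MHz, folds to fs − 25 MHz = 22 MHz.
140 MHz mod fs = 46 MHz.
46 MHz > fs/2 = 23.5 MHz, folds to fs − 46 MHz = 1 MHz.
95 MHz and 140 MHz both map to 1 MHz.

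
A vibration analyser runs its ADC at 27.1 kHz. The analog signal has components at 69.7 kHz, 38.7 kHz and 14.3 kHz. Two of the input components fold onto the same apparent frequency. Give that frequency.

fs/2 = 13.55 kHz.
69.7 kHz mod fs = 15.5 kHz.
15.5 kHz > fs/2 = 13.55 kHz, folds to fs − 15.5 kHz = 11.6 kHz.
38.7 kHz mod fs = 11.6 kHz.
11.6 kHz ≤ fs/2 = 13.55 kHz, appears at 11.6 kHz.
14.3 kHz > fs/2 = 13.55 kHz, folds to fs − 14.3 kHz = 12.8 kHz.
38.7 kHz and 69.7 kHz both map to 11.6 kHz.

11.6 kHz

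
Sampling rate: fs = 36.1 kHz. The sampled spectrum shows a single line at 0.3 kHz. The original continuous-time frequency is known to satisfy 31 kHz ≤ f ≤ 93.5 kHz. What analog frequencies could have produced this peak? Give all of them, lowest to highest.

Frequencies that alias to 0.3 kHz are k·fs ± 0.3 kHz for integer k ≥ 0.
k=0: 0.3 kHz.
k=1: 35.8 kHz, 36.4 kHz.
k=2: 71.9 kHz, 72.5 kHz.
k=3: 108 kHz, 108.6 kHz.
Within [31 kHz, 93.5 kHz]: 35.8 kHz, 36.4 kHz, 71.9 kHz, 72.5 kHz.

35.8 kHz, 36.4 kHz, 71.9 kHz, 72.5 kHz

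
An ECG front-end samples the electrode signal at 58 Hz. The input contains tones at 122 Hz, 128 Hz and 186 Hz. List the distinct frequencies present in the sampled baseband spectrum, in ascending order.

6 Hz, 12 Hz

fs/2 = 29 Hz.
122 Hz mod fs = 6 Hz.
6 Hz ≤ fs/2 = 29 Hz, appears at 6 Hz.
128 Hz mod fs = 12 Hz.
12 Hz ≤ fs/2 = 29 Hz, appears at 12 Hz.
186 Hz mod fs = 12 Hz.
12 Hz ≤ fs/2 = 29 Hz, appears at 12 Hz.
Distinct values: {6 Hz, 12 Hz}.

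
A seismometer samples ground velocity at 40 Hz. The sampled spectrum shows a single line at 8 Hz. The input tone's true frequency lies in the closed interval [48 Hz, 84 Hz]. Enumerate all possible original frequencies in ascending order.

Frequencies that alias to 8 Hz are k·fs ± 8 Hz for integer k ≥ 0.
k=0: 8 Hz.
k=1: 32 Hz, 48 Hz.
k=2: 72 Hz, 88 Hz.
k=3: 112 Hz, 128 Hz.
Within [48 Hz, 84 Hz]: 48 Hz, 72 Hz.

48 Hz, 72 Hz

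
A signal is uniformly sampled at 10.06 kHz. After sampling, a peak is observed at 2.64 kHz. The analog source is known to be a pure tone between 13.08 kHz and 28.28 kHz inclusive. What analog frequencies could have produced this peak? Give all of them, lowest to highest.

17.48 kHz, 22.76 kHz, 27.54 kHz

Frequencies that alias to 2.64 kHz are k·fs ± 2.64 kHz for integer k ≥ 0.
k=0: 2.64 kHz.
k=1: 7.42 kHz, 12.7 kHz.
k=2: 17.48 kHz, 22.76 kHz.
k=3: 27.54 kHz, 32.82 kHz.
k=4: 37.6 kHz, 42.88 kHz.
Within [13.08 kHz, 28.28 kHz]: 17.48 kHz, 22.76 kHz, 27.54 kHz.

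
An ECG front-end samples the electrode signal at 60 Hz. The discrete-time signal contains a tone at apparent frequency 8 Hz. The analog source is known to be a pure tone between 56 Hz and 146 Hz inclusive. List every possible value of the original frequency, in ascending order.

68 Hz, 112 Hz, 128 Hz

Frequencies that alias to 8 Hz are k·fs ± 8 Hz for integer k ≥ 0.
k=0: 8 Hz.
k=1: 52 Hz, 68 Hz.
k=2: 112 Hz, 128 Hz.
k=3: 172 Hz, 188 Hz.
Within [56 Hz, 146 Hz]: 68 Hz, 112 Hz, 128 Hz.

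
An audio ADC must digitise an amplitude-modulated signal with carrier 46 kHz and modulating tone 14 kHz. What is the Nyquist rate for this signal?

AM sidebands sit at fc ± fm = 32 kHz and 60 kHz.
Highest-frequency component: 60 kHz.
Nyquist rate = 2 × 60 kHz = 120 kHz.

120 kHz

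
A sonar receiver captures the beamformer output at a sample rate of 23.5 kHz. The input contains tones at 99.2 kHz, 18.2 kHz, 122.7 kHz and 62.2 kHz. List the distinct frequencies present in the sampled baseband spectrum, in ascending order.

fs/2 = 11.75 kHz.
99.2 kHz mod fs = 5.2 kHz.
5.2 kHz ≤ fs/2 = 11.75 kHz, appears at 5.2 kHz.
18.2 kHz > fs/2 = 11.75 kHz, folds to fs − 18.2 kHz = 5.3 kHz.
122.7 kHz mod fs = 5.2 kHz.
5.2 kHz ≤ fs/2 = 11.75 kHz, appears at 5.2 kHz.
62.2 kHz mod fs = 15.2 kHz.
15.2 kHz > fs/2 = 11.75 kHz, folds to fs − 15.2 kHz = 8.3 kHz.
Distinct values: {5.2 kHz, 5.3 kHz, 8.3 kHz}.

5.2 kHz, 5.3 kHz, 8.3 kHz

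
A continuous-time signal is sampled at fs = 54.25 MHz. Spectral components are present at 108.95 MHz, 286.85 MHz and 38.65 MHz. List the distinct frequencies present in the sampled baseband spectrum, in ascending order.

fs/2 = 27.125 MHz.
108.95 MHz mod fs = 0.45 MHz.
0.45 MHz ≤ fs/2 = 27.125 MHz, appears at 0.45 MHz.
286.85 MHz mod fs = 15.6 MHz.
15.6 MHz ≤ fs/2 = 27.125 MHz, appears at 15.6 MHz.
38.65 MHz > fs/2 = 27.125 MHz, folds to fs − 38.65 MHz = 15.6 MHz.
Distinct values: {0.45 MHz, 15.6 MHz}.

0.45 MHz, 15.6 MHz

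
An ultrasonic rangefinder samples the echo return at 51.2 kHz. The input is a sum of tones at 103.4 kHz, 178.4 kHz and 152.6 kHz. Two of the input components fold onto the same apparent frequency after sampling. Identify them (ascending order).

fs/2 = 25.6 kHz.
103.4 kHz mod fs = 1 kHz.
1 kHz ≤ fs/2 = 25.6 kHz, appears at 1 kHz.
178.4 kHz mod fs = 24.8 kHz.
24.8 kHz ≤ fs/2 = 25.6 kHz, appears at 24.8 kHz.
152.6 kHz mod fs = 50.2 kHz.
50.2 kHz > fs/2 = 25.6 kHz, folds to fs − 50.2 kHz = 1 kHz.
103.4 kHz and 152.6 kHz both map to 1 kHz.

103.4 kHz, 152.6 kHz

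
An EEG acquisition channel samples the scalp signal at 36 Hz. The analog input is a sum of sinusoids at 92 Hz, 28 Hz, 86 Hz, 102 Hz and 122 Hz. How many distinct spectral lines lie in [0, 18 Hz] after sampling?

4

fs/2 = 18 Hz.
92 Hz mod fs = 20 Hz.
20 Hz > fs/2 = 18 Hz, folds to fs − 20 Hz = 16 Hz.
28 Hz > fs/2 = 18 Hz, folds to fs − 28 Hz = 8 Hz.
86 Hz mod fs = 14 Hz.
14 Hz ≤ fs/2 = 18 Hz, appears at 14 Hz.
102 Hz mod fs = 30 Hz.
30 Hz > fs/2 = 18 Hz, folds to fs − 30 Hz = 6 Hz.
122 Hz mod fs = 14 Hz.
14 Hz ≤ fs/2 = 18 Hz, appears at 14 Hz.
Distinct values: {6 Hz, 8 Hz, 14 Hz, 16 Hz} → 4.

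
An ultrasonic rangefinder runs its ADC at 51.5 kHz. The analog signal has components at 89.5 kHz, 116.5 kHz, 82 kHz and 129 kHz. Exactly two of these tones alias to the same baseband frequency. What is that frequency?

13.5 kHz

fs/2 = 25.75 kHz.
89.5 kHz mod fs = 38 kHz.
38 kHz > fs/2 = 25.75 kHz, folds to fs − 38 kHz = 13.5 kHz.
116.5 kHz mod fs = 13.5 kHz.
13.5 kHz ≤ fs/2 = 25.75 kHz, appears at 13.5 kHz.
82 kHz mod fs = 30.5 kHz.
30.5 kHz > fs/2 = 25.75 kHz, folds to fs − 30.5 kHz = 21 kHz.
129 kHz mod fs = 26 kHz.
26 kHz > fs/2 = 25.75 kHz, folds to fs − 26 kHz = 25.5 kHz.
89.5 kHz and 116.5 kHz both map to 13.5 kHz.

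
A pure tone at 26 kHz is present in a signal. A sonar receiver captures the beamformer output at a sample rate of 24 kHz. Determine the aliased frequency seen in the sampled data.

2 kHz

26 kHz mod fs = 2 kHz.
2 kHz ≤ fs/2 = 12 kHz, appears at 2 kHz.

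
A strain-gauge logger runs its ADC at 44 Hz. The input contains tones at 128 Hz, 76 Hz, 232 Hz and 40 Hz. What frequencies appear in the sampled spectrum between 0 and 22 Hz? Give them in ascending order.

fs/2 = 22 Hz.
128 Hz mod fs = 40 Hz.
40 Hz > fs/2 = 22 Hz, folds to fs − 40 Hz = 4 Hz.
76 Hz mod fs = 32 Hz.
32 Hz > fs/2 = 22 Hz, folds to fs − 32 Hz = 12 Hz.
232 Hz mod fs = 12 Hz.
12 Hz ≤ fs/2 = 22 Hz, appears at 12 Hz.
40 Hz > fs/2 = 22 Hz, folds to fs − 40 Hz = 4 Hz.
Distinct values: {4 Hz, 12 Hz}.

4 Hz, 12 Hz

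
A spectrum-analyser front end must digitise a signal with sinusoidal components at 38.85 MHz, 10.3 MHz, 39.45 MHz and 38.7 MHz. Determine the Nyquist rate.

78.9 MHz

Highest-frequency component: 39.45 MHz.
Nyquist rate = 2 × 39.45 MHz = 78.9 MHz.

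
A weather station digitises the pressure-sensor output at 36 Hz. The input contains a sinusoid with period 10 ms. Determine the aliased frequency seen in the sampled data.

8 Hz

T = 10 ms → f = 1/T = 100 Hz.
100 Hz mod fs = 28 Hz.
28 Hz > fs/2 = 18 Hz, folds to fs − 28 Hz = 8 Hz.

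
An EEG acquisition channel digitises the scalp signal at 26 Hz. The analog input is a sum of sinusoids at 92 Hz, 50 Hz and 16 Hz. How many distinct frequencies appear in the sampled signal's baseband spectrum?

3

fs/2 = 13 Hz.
92 Hz mod fs = 14 Hz.
14 Hz > fs/2 = 13 Hz, folds to fs − 14 Hz = 12 Hz.
50 Hz mod fs = 24 Hz.
24 Hz > fs/2 = 13 Hz, folds to fs − 24 Hz = 2 Hz.
16 Hz > fs/2 = 13 Hz, folds to fs − 16 Hz = 10 Hz.
Distinct values: {2 Hz, 10 Hz, 12 Hz} → 3.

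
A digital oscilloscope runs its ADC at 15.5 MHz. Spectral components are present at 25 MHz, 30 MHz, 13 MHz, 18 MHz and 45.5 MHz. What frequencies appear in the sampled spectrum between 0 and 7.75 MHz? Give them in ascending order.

fs/2 = 7.75 MHz.
25 MHz mod fs = 9.5 MHz.
9.5 MHz > fs/2 = 7.75 MHz, folds to fs − 9.5 MHz = 6 MHz.
30 MHz mod fs = 14.5 MHz.
14.5 MHz > fs/2 = 7.75 MHz, folds to fs − 14.5 MHz = 1 MHz.
13 MHz > fs/2 = 7.75 MHz, folds to fs − 13 MHz = 2.5 MHz.
18 MHz mod fs = 2.5 MHz.
2.5 MHz ≤ fs/2 = 7.75 MHz, appears at 2.5 MHz.
45.5 MHz mod fs = 14.5 MHz.
14.5 MHz > fs/2 = 7.75 MHz, folds to fs − 14.5 MHz = 1 MHz.
Distinct values: {1 MHz, 2.5 MHz, 6 MHz}.

1 MHz, 2.5 MHz, 6 MHz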